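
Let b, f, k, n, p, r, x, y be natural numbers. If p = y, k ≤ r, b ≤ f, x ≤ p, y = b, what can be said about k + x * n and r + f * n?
k + x * n ≤ r + f * n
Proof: p = y and y = b, so p = b. x ≤ p, so x ≤ b. From b ≤ f, x ≤ f. By multiplying by a non-negative, x * n ≤ f * n. Since k ≤ r, k + x * n ≤ r + f * n.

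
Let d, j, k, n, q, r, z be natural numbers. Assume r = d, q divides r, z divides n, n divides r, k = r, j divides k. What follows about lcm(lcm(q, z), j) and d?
lcm(lcm(q, z), j) divides d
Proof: z divides n and n divides r, therefore z divides r. Since q divides r, lcm(q, z) divides r. From k = r and j divides k, j divides r. From lcm(q, z) divides r, lcm(lcm(q, z), j) divides r. Since r = d, lcm(lcm(q, z), j) divides d.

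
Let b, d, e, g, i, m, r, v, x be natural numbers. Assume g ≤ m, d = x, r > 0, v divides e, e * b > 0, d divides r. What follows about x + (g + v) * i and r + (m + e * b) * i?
x + (g + v) * i ≤ r + (m + e * b) * i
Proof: Because d = x and d divides r, x divides r. Since r > 0, x ≤ r. v divides e, so v divides e * b. Since e * b > 0, v ≤ e * b. Since g ≤ m, g + v ≤ m + e * b. By multiplying by a non-negative, (g + v) * i ≤ (m + e * b) * i. Since x ≤ r, x + (g + v) * i ≤ r + (m + e * b) * i.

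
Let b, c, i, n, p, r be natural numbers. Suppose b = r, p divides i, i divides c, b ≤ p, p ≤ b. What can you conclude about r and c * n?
r divides c * n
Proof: p ≤ b and b ≤ p, thus p = b. Since b = r, p = r. p divides i, so r divides i. From i divides c, r divides c. Then r divides c * n.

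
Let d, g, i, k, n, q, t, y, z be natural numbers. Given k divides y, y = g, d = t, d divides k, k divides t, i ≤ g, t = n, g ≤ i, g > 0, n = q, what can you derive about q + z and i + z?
q + z ≤ i + z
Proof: t = n and n = q, hence t = q. Because g ≤ i and i ≤ g, g = i. From d = t and d divides k, t divides k. Since k divides t, k = t. y = g and k divides y, hence k divides g. Since k = t, t divides g. Since g > 0, t ≤ g. Since g = i, t ≤ i. Since t = q, q ≤ i. Then q + z ≤ i + z.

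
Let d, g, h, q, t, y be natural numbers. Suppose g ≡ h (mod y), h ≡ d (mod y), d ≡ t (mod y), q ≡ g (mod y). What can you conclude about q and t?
q ≡ t (mod y)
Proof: Since q ≡ g (mod y) and g ≡ h (mod y), q ≡ h (mod y). h ≡ d (mod y), so q ≡ d (mod y). Because d ≡ t (mod y), q ≡ t (mod y).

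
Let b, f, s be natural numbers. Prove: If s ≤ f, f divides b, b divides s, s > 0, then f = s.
f divides b and b divides s, hence f divides s. s > 0, so f ≤ s. s ≤ f, so s = f. Then f = s.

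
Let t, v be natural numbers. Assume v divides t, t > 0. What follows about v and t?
v ≤ t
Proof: v divides t and t > 0. By divisors are at most what they divide, v ≤ t.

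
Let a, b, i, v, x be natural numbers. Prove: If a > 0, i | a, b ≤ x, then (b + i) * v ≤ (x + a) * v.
i | a and a > 0, therefore i ≤ a. Since b ≤ x, b + i ≤ x + a. Then (b + i) * v ≤ (x + a) * v.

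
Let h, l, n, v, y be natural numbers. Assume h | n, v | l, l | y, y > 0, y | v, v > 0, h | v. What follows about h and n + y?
h | n + y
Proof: From v | l and l | y, v | y. From y > 0, v ≤ y. y | v and v > 0, thus y ≤ v. v ≤ y, so v = y. Since h | v, h | y. From h | n, h | n + y.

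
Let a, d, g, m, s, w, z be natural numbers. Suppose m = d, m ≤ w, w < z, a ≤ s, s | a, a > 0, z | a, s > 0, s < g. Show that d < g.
Because m ≤ w and w < z, m < z. m = d, so d < z. s | a and a > 0, hence s ≤ a. a ≤ s, so a = s. z | a, so z | s. Since s > 0, z ≤ s. s < g, so z < g. d < z, so d < g.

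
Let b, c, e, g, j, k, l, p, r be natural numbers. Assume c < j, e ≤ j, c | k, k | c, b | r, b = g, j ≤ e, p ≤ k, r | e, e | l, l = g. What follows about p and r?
p < r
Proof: j ≤ e and e ≤ j, thus j = e. l = g and e | l, hence e | g. b = g and b | r, therefore g | r. Since e | g, e | r. Since r | e, e = r. j = e, so j = r. Since c | k and k | c, c = k. Since c < j, k < j. Since p ≤ k, p < j. Since j = r, p < r.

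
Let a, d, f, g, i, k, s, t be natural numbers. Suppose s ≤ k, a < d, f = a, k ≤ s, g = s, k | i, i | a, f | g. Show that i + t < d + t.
From g = s and f | g, f | s. f = a, so a | s. Because k ≤ s and s ≤ k, k = s. Since k | i, s | i. Since a | s, a | i. i | a, so a = i. Since a < d, i < d. Then i + t < d + t.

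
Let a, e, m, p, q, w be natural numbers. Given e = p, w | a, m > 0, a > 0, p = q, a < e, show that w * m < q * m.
Since e = p and p = q, e = q. w | a and a > 0, so w ≤ a. a < e, so w < e. e = q, so w < q. Since m > 0, w * m < q * m.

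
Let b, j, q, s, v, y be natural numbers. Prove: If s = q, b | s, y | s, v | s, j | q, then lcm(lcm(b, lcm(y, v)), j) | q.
y | s and v | s, so lcm(y, v) | s. b | s, so lcm(b, lcm(y, v)) | s. Since s = q, lcm(b, lcm(y, v)) | q. Since j | q, lcm(lcm(b, lcm(y, v)), j) | q.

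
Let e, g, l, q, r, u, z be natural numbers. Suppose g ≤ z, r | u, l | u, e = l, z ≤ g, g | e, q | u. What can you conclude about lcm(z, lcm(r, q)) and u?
lcm(z, lcm(r, q)) | u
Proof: Because g ≤ z and z ≤ g, g = z. e = l and g | e, so g | l. l | u, so g | u. Since g = z, z | u. Since r | u and q | u, lcm(r, q) | u. Because z | u, lcm(z, lcm(r, q)) | u.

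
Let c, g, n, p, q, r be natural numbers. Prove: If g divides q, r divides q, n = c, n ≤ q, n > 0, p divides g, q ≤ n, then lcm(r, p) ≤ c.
Because q ≤ n and n ≤ q, q = n. Because p divides g and g divides q, p divides q. r divides q, so lcm(r, p) divides q. Since q = n, lcm(r, p) divides n. n > 0, so lcm(r, p) ≤ n. n = c, so lcm(r, p) ≤ c.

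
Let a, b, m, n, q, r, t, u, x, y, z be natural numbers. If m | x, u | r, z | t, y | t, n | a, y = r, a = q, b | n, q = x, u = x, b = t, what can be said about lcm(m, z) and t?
lcm(m, z) | t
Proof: u = x and u | r, hence x | r. Since y = r and y | t, r | t. Because x | r, x | t. a = q and q = x, hence a = x. Since b | n and n | a, b | a. b = t, so t | a. a = x, so t | x. x | t, so x = t. Since m | x, m | t. Since z | t, lcm(m, z) | t.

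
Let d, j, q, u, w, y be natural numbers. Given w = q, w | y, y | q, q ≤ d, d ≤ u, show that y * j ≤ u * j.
w = q and w | y, hence q | y. Since y | q, q = y. Since q ≤ d and d ≤ u, q ≤ u. q = y, so y ≤ u. Then y * j ≤ u * j.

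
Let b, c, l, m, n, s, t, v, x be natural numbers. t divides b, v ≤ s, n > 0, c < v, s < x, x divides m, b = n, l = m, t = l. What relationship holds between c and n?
c < n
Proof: v ≤ s and s < x, so v < x. Because c < v, c < x. t = l and t divides b, hence l divides b. From b = n, l divides n. l = m, so m divides n. From x divides m, x divides n. Since n > 0, x ≤ n. c < x, so c < n.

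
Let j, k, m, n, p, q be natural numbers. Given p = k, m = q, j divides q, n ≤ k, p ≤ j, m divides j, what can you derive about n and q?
n ≤ q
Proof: From m = q and m divides j, q divides j. Since j divides q, j = q. From p = k and p ≤ j, k ≤ j. n ≤ k, so n ≤ j. j = q, so n ≤ q.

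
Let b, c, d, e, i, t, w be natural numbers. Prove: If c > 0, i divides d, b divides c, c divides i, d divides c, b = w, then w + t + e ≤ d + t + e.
c divides i and i divides d, so c divides d. d divides c, so c = d. b = w and b divides c, so w divides c. c > 0, so w ≤ c. Since c = d, w ≤ d. Then w + t ≤ d + t. Then w + t + e ≤ d + t + e.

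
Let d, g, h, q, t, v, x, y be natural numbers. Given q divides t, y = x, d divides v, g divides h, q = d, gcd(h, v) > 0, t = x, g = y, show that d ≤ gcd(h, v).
q = d and q divides t, so d divides t. t = x, so d divides x. Since g = y and y = x, g = x. Since g divides h, x divides h. Since d divides x, d divides h. Since d divides v, d divides gcd(h, v). gcd(h, v) > 0, so d ≤ gcd(h, v).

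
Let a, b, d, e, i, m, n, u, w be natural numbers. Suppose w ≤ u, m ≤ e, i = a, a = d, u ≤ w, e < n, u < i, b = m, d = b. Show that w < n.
Because u ≤ w and w ≤ u, u = w. From a = d and d = b, a = b. Because b = m, a = m. i = a and u < i, therefore u < a. Since a = m, u < m. u = w, so w < m. m ≤ e and e < n, therefore m < n. w < m, so w < n.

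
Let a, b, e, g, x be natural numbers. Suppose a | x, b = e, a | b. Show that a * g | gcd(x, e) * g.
b = e and a | b, therefore a | e. Since a | x, a | gcd(x, e). Then a * g | gcd(x, e) * g.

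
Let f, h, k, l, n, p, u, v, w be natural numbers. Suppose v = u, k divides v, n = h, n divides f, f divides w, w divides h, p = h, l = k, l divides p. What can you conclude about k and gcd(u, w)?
k divides gcd(u, w)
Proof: v = u and k divides v, so k divides u. n = h and n divides f, so h divides f. From f divides w, h divides w. Since w divides h, h = w. l = k and l divides p, thus k divides p. Since p = h, k divides h. h = w, so k divides w. k divides u, so k divides gcd(u, w).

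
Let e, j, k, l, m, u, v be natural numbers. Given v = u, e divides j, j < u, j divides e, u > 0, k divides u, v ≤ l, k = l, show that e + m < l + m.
Because v = u and v ≤ l, u ≤ l. Because k = l and k divides u, l divides u. Since u > 0, l ≤ u. Since u ≤ l, u = l. Because j divides e and e divides j, j = e. From j < u, e < u. u = l, so e < l. Then e + m < l + m.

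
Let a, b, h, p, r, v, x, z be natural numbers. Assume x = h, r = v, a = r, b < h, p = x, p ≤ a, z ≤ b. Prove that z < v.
Because p = x and p ≤ a, x ≤ a. Since a = r, x ≤ r. From x = h, h ≤ r. b < h, so b < r. Since r = v, b < v. Because z ≤ b, z < v.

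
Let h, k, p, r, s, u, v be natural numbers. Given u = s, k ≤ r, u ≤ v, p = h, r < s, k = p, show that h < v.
k = p and p = h, so k = h. Because k ≤ r and r < s, k < s. k = h, so h < s. u = s and u ≤ v, hence s ≤ v. Since h < s, h < v.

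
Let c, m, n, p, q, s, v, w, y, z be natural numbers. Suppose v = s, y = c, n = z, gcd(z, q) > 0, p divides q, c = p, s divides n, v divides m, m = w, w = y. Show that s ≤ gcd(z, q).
n = z and s divides n, therefore s divides z. m = w and w = y, thus m = y. y = c, so m = c. v divides m, so v divides c. c = p, so v divides p. v = s, so s divides p. Since p divides q, s divides q. s divides z, so s divides gcd(z, q). gcd(z, q) > 0, so s ≤ gcd(z, q).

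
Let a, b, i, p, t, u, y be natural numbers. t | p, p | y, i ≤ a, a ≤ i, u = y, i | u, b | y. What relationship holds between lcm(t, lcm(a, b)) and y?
lcm(t, lcm(a, b)) | y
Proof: Since t | p and p | y, t | y. Because i ≤ a and a ≤ i, i = a. Because u = y and i | u, i | y. Since i = a, a | y. b | y, so lcm(a, b) | y. t | y, so lcm(t, lcm(a, b)) | y.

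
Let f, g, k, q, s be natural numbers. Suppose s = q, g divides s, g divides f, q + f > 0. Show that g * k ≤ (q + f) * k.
s = q and g divides s, so g divides q. g divides f, so g divides q + f. Since q + f > 0, g ≤ q + f. By multiplying by a non-negative, g * k ≤ (q + f) * k.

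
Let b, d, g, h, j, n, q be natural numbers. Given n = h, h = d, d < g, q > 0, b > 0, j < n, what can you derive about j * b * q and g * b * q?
j * b * q < g * b * q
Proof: n = h and h = d, so n = d. Because j < n, j < d. Since d < g, j < g. Because b > 0, by multiplying by a positive, j * b < g * b. Combined with q > 0, by multiplying by a positive, j * b * q < g * b * q.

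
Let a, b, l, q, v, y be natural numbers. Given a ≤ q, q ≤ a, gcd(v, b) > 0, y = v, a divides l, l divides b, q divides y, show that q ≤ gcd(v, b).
y = v and q divides y, thus q divides v. From a ≤ q and q ≤ a, a = q. Since a divides l and l divides b, a divides b. Since a = q, q divides b. q divides v, so q divides gcd(v, b). gcd(v, b) > 0, so q ≤ gcd(v, b).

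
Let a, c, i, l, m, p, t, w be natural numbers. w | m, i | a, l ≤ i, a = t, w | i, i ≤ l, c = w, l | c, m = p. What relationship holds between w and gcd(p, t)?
w | gcd(p, t)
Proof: Because m = p and w | m, w | p. Because l ≤ i and i ≤ l, l = i. c = w and l | c, hence l | w. l = i, so i | w. Since w | i, i = w. Since i | a, w | a. a = t, so w | t. w | p, so w | gcd(p, t).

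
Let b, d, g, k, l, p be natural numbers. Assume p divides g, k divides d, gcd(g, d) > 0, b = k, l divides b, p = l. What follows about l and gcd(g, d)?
l ≤ gcd(g, d)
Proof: Because p = l and p divides g, l divides g. b = k and l divides b, hence l divides k. Since k divides d, l divides d. l divides g, so l divides gcd(g, d). gcd(g, d) > 0, so l ≤ gcd(g, d).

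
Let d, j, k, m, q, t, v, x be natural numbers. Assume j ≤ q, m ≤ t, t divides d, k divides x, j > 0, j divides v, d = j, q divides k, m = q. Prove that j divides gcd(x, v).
m = q and m ≤ t, so q ≤ t. Since d = j and t divides d, t divides j. Since j > 0, t ≤ j. Since q ≤ t, q ≤ j. j ≤ q, so q = j. q divides k and k divides x, therefore q divides x. Since q = j, j divides x. j divides v, so j divides gcd(x, v).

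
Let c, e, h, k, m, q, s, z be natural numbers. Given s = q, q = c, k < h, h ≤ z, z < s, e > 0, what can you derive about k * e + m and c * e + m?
k * e + m < c * e + m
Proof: From s = q and q = c, s = c. Since h ≤ z and z < s, h < s. Since k < h, k < s. s = c, so k < c. Since e > 0, by multiplying by a positive, k * e < c * e. Then k * e + m < c * e + m.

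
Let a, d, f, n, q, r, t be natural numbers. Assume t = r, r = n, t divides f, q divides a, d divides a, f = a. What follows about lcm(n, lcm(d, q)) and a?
lcm(n, lcm(d, q)) divides a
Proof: t = r and t divides f, hence r divides f. f = a, so r divides a. r = n, so n divides a. Since d divides a and q divides a, lcm(d, q) divides a. Since n divides a, lcm(n, lcm(d, q)) divides a.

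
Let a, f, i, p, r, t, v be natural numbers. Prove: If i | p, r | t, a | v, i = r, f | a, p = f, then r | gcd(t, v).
p = f and i | p, so i | f. Since f | a, i | a. i = r, so r | a. a | v, so r | v. r | t, so r | gcd(t, v).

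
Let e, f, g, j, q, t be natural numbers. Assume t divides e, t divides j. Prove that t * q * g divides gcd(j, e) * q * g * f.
From t divides j and t divides e, t divides gcd(j, e). Then t * q divides gcd(j, e) * q. Then t * q * g divides gcd(j, e) * q * g. Then t * q * g divides gcd(j, e) * q * g * f.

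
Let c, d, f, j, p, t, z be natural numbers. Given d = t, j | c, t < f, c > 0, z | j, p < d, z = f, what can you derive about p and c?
p < c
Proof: d = t and p < d, thus p < t. Since t < f, p < f. Because z | j and j | c, z | c. z = f, so f | c. Since c > 0, f ≤ c. From p < f, p < c.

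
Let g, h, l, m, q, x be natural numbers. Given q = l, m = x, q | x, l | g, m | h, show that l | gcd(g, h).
q = l and q | x, hence l | x. m = x and m | h, hence x | h. l | x, so l | h. Since l | g, l | gcd(g, h).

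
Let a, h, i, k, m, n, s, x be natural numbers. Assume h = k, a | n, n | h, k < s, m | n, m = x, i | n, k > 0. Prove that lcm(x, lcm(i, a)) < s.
m = x and m | n, so x | n. i | n and a | n, so lcm(i, a) | n. Since x | n, lcm(x, lcm(i, a)) | n. h = k and n | h, therefore n | k. lcm(x, lcm(i, a)) | n, so lcm(x, lcm(i, a)) | k. k > 0, so lcm(x, lcm(i, a)) ≤ k. Since k < s, lcm(x, lcm(i, a)) < s.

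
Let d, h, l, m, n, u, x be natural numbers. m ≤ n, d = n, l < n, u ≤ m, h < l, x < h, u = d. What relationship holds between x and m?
x < m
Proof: u = d and d = n, thus u = n. u ≤ m, so n ≤ m. Since m ≤ n, n = m. x < h and h < l, hence x < l. l < n, so x < n. n = m, so x < m.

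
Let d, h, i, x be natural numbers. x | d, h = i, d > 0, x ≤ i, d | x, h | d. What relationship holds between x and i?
x = i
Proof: d | x and x | d, hence d = x. From h | d and d > 0, h ≤ d. d = x, so h ≤ x. h = i, so i ≤ x. Since x ≤ i, x = i.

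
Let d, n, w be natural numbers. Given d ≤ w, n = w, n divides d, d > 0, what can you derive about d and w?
d = w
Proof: From n = w and n divides d, w divides d. d > 0, so w ≤ d. Because d ≤ w, d = w.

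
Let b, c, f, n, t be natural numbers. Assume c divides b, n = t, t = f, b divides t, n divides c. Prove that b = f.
n = t and n divides c, therefore t divides c. Since c divides b, t divides b. Since b divides t, b = t. Because t = f, b = f.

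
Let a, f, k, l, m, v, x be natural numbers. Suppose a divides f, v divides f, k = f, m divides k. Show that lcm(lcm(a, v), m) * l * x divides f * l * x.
a divides f and v divides f, so lcm(a, v) divides f. k = f and m divides k, so m divides f. Since lcm(a, v) divides f, lcm(lcm(a, v), m) divides f. Then lcm(lcm(a, v), m) * l divides f * l. Then lcm(lcm(a, v), m) * l * x divides f * l * x.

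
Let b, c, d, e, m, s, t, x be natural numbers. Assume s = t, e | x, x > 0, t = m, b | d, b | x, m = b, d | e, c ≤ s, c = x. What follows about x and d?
x = d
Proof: b | x and x > 0, therefore b ≤ x. s = t and t = m, so s = m. Since m = b, s = b. c = x and c ≤ s, so x ≤ s. Since s = b, x ≤ b. From b ≤ x, b = x. b | d, so x | d. d | e and e | x, hence d | x. Since x | d, x = d.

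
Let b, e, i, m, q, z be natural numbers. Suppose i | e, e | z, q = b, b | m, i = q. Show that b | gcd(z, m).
i = q and q = b, so i = b. i | e and e | z, so i | z. Since i = b, b | z. b | m, so b | gcd(z, m).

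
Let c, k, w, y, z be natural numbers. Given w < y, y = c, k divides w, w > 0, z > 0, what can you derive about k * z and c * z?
k * z < c * z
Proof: k divides w and w > 0, hence k ≤ w. Since y = c and w < y, w < c. k ≤ w, so k < c. Since z > 0, by multiplying by a positive, k * z < c * z.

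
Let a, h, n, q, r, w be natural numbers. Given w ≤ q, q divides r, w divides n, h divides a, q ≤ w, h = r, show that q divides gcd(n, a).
Because w ≤ q and q ≤ w, w = q. w divides n, so q divides n. Because h = r and h divides a, r divides a. Since q divides r, q divides a. Since q divides n, q divides gcd(n, a).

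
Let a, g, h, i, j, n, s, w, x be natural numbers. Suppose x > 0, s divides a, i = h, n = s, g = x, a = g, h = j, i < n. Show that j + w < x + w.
Since i = h and h = j, i = j. n = s and i < n, therefore i < s. Since a = g and s divides a, s divides g. g = x, so s divides x. Since x > 0, s ≤ x. i < s, so i < x. Since i = j, j < x. Then j + w < x + w.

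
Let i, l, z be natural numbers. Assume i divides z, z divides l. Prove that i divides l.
Because i divides z and z divides l, by transitivity, i divides l.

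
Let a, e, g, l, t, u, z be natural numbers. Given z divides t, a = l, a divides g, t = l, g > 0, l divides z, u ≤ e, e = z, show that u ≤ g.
e = z and u ≤ e, therefore u ≤ z. Because t = l and z divides t, z divides l. Because l divides z, l = z. a = l, so a = z. Since a divides g, z divides g. g > 0, so z ≤ g. u ≤ z, so u ≤ g.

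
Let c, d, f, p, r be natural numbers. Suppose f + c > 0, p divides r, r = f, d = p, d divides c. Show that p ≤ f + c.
r = f and p divides r, thus p divides f. d = p and d divides c, hence p divides c. p divides f, so p divides f + c. f + c > 0, so p ≤ f + c.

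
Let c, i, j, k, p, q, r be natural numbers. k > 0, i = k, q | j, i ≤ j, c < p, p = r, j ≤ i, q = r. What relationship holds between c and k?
c < k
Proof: p = r and c < p, therefore c < r. j ≤ i and i ≤ j, thus j = i. Since i = k, j = k. Since q = r and q | j, r | j. Since j = k, r | k. k > 0, so r ≤ k. Since c < r, c < k.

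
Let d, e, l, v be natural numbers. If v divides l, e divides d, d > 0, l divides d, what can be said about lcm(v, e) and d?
lcm(v, e) ≤ d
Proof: Since v divides l and l divides d, v divides d. Because e divides d, lcm(v, e) divides d. Since d > 0, lcm(v, e) ≤ d.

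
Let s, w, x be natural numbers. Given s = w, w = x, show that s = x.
Since s = w and w = x, by transitivity, s = x.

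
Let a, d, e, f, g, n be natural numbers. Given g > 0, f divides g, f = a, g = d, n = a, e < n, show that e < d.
n = a and e < n, thus e < a. f = a and f divides g, therefore a divides g. g > 0, so a ≤ g. Since e < a, e < g. g = d, so e < d.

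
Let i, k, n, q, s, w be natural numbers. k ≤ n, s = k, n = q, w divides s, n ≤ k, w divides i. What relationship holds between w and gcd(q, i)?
w divides gcd(q, i)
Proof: From k ≤ n and n ≤ k, k = n. Since n = q, k = q. s = k and w divides s, so w divides k. k = q, so w divides q. w divides i, so w divides gcd(q, i).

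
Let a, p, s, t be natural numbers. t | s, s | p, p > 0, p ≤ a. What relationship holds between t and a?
t ≤ a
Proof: t | s and s | p, so t | p. Since p > 0, t ≤ p. Since p ≤ a, t ≤ a.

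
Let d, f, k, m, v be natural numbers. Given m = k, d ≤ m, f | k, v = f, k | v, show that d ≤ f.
v = f and k | v, thus k | f. Since f | k, k = f. m = k, so m = f. Because d ≤ m, d ≤ f.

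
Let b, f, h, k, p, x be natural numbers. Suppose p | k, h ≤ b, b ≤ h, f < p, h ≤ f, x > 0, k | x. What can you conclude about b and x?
b < x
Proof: From h ≤ b and b ≤ h, h = b. Since h ≤ f, b ≤ f. p | k and k | x, thus p | x. Since x > 0, p ≤ x. Since f < p, f < x. b ≤ f, so b < x.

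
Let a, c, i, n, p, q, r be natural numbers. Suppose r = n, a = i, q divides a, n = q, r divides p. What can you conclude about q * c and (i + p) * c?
q * c divides (i + p) * c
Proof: a = i and q divides a, hence q divides i. Since r = n and n = q, r = q. From r divides p, q divides p. Because q divides i, q divides i + p. Then q * c divides (i + p) * c.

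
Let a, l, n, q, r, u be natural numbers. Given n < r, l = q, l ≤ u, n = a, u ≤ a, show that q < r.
l ≤ u and u ≤ a, hence l ≤ a. n = a and n < r, so a < r. From l ≤ a, l < r. Since l = q, q < r.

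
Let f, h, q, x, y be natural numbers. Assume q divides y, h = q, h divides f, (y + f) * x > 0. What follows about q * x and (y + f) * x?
q * x ≤ (y + f) * x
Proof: Because h = q and h divides f, q divides f. q divides y, so q divides y + f. Then q * x divides (y + f) * x. Since (y + f) * x > 0, q * x ≤ (y + f) * x.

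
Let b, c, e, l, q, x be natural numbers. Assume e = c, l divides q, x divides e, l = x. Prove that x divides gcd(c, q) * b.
e = c and x divides e, so x divides c. Because l = x and l divides q, x divides q. Since x divides c, x divides gcd(c, q). Then x divides gcd(c, q) * b.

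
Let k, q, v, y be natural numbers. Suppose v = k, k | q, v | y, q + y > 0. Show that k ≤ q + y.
v = k and v | y, so k | y. k | q, so k | q + y. q + y > 0, so k ≤ q + y.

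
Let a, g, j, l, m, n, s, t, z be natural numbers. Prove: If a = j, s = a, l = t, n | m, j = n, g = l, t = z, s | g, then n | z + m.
s = a and a = j, so s = j. Since j = n, s = n. Because l = t and t = z, l = z. Because g = l and s | g, s | l. Since l = z, s | z. Since s = n, n | z. Since n | m, n | z + m.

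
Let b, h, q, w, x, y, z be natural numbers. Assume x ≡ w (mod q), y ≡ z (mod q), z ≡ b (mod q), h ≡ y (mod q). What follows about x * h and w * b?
x * h ≡ w * b (mod q)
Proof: h ≡ y (mod q) and y ≡ z (mod q), hence h ≡ z (mod q). z ≡ b (mod q), so h ≡ b (mod q). From x ≡ w (mod q), by multiplying congruences, x * h ≡ w * b (mod q).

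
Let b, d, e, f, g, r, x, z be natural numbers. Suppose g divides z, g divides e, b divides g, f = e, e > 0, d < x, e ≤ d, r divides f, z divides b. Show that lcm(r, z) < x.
f = e and r divides f, therefore r divides e. z divides b and b divides g, therefore z divides g. Since g divides z, g = z. Since g divides e, z divides e. Since r divides e, lcm(r, z) divides e. Since e > 0, lcm(r, z) ≤ e. e ≤ d and d < x, hence e < x. From lcm(r, z) ≤ e, lcm(r, z) < x.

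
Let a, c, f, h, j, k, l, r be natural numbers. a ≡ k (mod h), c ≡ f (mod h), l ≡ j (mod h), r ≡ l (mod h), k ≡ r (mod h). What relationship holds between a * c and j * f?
a * c ≡ j * f (mod h)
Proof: From a ≡ k (mod h) and k ≡ r (mod h), a ≡ r (mod h). Since r ≡ l (mod h), a ≡ l (mod h). Since l ≡ j (mod h), a ≡ j (mod h). Since c ≡ f (mod h), by multiplying congruences, a * c ≡ j * f (mod h).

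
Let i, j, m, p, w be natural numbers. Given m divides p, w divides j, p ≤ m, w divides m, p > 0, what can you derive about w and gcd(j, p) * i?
w divides gcd(j, p) * i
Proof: Because m divides p and p > 0, m ≤ p. p ≤ m, so m = p. w divides m, so w divides p. w divides j, so w divides gcd(j, p). Then w divides gcd(j, p) * i.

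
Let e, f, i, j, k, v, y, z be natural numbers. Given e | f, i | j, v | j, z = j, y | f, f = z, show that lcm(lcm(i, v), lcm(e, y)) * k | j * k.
Since i | j and v | j, lcm(i, v) | j. f = z and z = j, therefore f = j. e | f and y | f, therefore lcm(e, y) | f. f = j, so lcm(e, y) | j. lcm(i, v) | j, so lcm(lcm(i, v), lcm(e, y)) | j. Then lcm(lcm(i, v), lcm(e, y)) * k | j * k.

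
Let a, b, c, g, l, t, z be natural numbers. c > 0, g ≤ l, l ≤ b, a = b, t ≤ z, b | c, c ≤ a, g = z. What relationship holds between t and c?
t ≤ c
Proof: g = z and g ≤ l, hence z ≤ l. t ≤ z, so t ≤ l. b | c and c > 0, thus b ≤ c. a = b and c ≤ a, thus c ≤ b. b ≤ c, so b = c. l ≤ b, so l ≤ c. t ≤ l, so t ≤ c.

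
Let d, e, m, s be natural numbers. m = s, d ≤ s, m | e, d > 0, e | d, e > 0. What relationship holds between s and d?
s = d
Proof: m = s and m | e, hence s | e. Since e > 0, s ≤ e. e | d and d > 0, therefore e ≤ d. Since s ≤ e, s ≤ d. Since d ≤ s, d = s. Then s = d.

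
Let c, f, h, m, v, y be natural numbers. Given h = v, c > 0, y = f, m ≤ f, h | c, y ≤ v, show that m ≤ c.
y = f and y ≤ v, therefore f ≤ v. Since m ≤ f, m ≤ v. h = v and h | c, hence v | c. Since c > 0, v ≤ c. m ≤ v, so m ≤ c.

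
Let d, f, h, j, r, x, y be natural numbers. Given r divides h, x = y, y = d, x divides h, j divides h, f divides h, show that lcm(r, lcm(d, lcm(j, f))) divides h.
Because x = y and y = d, x = d. Since x divides h, d divides h. j divides h and f divides h, therefore lcm(j, f) divides h. d divides h, so lcm(d, lcm(j, f)) divides h. r divides h, so lcm(r, lcm(d, lcm(j, f))) divides h.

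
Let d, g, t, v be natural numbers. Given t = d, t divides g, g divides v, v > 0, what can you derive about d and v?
d ≤ v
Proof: From t divides g and g divides v, t divides v. Since v > 0, t ≤ v. t = d, so d ≤ v.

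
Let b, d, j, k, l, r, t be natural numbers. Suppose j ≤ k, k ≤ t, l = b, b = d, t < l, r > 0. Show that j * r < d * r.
j ≤ k and k ≤ t, thus j ≤ t. l = b and b = d, therefore l = d. Because t < l, t < d. j ≤ t, so j < d. Since r > 0, by multiplying by a positive, j * r < d * r.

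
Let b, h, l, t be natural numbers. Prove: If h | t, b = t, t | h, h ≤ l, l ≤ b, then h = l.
From t | h and h | t, t = h. Since b = t, b = h. l ≤ b, so l ≤ h. h ≤ l, so l = h. Then h = l.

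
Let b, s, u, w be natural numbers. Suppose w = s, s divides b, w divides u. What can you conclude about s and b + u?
s divides b + u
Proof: Because w = s and w divides u, s divides u. Since s divides b, s divides b + u.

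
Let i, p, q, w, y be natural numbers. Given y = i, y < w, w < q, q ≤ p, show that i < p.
y = i and y < w, so i < w. From w < q and q ≤ p, w < p. i < w, so i < p.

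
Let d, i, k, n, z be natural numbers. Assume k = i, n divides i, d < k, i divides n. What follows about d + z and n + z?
d + z < n + z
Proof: Because i divides n and n divides i, i = n. k = i, so k = n. Since d < k, d < n. Then d + z < n + z.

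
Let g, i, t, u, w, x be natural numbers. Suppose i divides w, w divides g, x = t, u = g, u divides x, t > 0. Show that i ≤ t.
u = g and u divides x, thus g divides x. x = t, so g divides t. Since w divides g, w divides t. i divides w, so i divides t. t > 0, so i ≤ t.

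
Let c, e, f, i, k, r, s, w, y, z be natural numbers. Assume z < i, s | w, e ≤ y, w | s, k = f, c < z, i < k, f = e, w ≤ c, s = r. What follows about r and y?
r < y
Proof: w | s and s | w, therefore w = s. w ≤ c, so s ≤ c. c < z and z < i, hence c < i. Since s ≤ c, s < i. s = r, so r < i. k = f and f = e, therefore k = e. i < k, so i < e. e ≤ y, so i < y. Since r < i, r < y.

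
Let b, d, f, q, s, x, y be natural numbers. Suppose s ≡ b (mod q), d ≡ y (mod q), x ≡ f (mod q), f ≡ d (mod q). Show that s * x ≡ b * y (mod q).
Since x ≡ f (mod q) and f ≡ d (mod q), x ≡ d (mod q). d ≡ y (mod q), so x ≡ y (mod q). From s ≡ b (mod q), s * x ≡ b * y (mod q).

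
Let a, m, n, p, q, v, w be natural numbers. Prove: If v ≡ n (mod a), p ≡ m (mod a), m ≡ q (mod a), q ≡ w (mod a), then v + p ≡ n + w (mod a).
p ≡ m (mod a) and m ≡ q (mod a), hence p ≡ q (mod a). Since q ≡ w (mod a), p ≡ w (mod a). Because v ≡ n (mod a), by adding congruences, v + p ≡ n + w (mod a).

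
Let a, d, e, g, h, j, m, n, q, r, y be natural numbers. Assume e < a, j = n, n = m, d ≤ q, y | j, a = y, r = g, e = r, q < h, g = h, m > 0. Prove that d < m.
e = r and e < a, therefore r < a. Since r = g, g < a. a = y, so g < y. g = h, so h < y. Since q < h, q < y. Since d ≤ q, d < y. Because j = n and y | j, y | n. Since n = m, y | m. m > 0, so y ≤ m. d < y, so d < m.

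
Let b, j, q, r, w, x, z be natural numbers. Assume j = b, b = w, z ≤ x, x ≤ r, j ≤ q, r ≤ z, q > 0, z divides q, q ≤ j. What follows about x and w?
x ≤ w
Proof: j = b and b = w, hence j = w. x ≤ r and r ≤ z, therefore x ≤ z. z ≤ x, so z = x. From q ≤ j and j ≤ q, q = j. z divides q and q > 0, thus z ≤ q. q = j, so z ≤ j. Since z = x, x ≤ j. j = w, so x ≤ w.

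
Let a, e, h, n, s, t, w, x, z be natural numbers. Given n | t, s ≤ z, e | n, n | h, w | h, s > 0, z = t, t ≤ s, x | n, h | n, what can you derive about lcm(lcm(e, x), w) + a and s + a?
lcm(lcm(e, x), w) + a ≤ s + a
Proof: From e | n and x | n, lcm(e, x) | n. h | n and n | h, so h = n. Since w | h, w | n. lcm(e, x) | n, so lcm(lcm(e, x), w) | n. Because z = t and s ≤ z, s ≤ t. Since t ≤ s, t = s. Since n | t, n | s. lcm(lcm(e, x), w) | n, so lcm(lcm(e, x), w) | s. Since s > 0, lcm(lcm(e, x), w) ≤ s. Then lcm(lcm(e, x), w) + a ≤ s + a.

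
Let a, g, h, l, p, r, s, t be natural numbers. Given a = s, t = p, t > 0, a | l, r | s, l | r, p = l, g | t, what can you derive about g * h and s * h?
g * h ≤ s * h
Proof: From l | r and r | s, l | s. From a = s and a | l, s | l. l | s, so l = s. g | t and t > 0, so g ≤ t. t = p, so g ≤ p. Since p = l, g ≤ l. From l = s, g ≤ s. Then g * h ≤ s * h.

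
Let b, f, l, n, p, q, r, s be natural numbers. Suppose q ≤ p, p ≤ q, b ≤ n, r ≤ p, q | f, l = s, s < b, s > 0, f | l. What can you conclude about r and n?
r < n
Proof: q ≤ p and p ≤ q, hence q = p. Since q | f and f | l, q | l. l = s, so q | s. Since s > 0, q ≤ s. Since q = p, p ≤ s. From s < b, p < b. From r ≤ p, r < b. b ≤ n, so r < n.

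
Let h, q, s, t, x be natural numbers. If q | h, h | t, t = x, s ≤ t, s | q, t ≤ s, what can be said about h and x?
h = x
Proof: s ≤ t and t ≤ s, so s = t. Since s | q, t | q. Since q | h, t | h. h | t, so h = t. From t = x, h = x.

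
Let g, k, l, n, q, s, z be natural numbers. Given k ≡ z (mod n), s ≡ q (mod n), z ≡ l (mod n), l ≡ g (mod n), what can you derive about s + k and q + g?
s + k ≡ q + g (mod n)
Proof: Since k ≡ z (mod n) and z ≡ l (mod n), k ≡ l (mod n). From l ≡ g (mod n), k ≡ g (mod n). Since s ≡ q (mod n), s + k ≡ q + g (mod n).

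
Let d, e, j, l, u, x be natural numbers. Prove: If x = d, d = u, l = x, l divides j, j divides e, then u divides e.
Since x = d and d = u, x = u. l = x and l divides j, hence x divides j. x = u, so u divides j. Since j divides e, u divides e.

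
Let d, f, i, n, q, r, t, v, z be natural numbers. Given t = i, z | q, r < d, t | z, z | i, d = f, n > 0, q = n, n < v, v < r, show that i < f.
t = i and t | z, thus i | z. Since z | i, z = i. Because q = n and z | q, z | n. n > 0, so z ≤ n. n < v and v < r, hence n < r. Since z ≤ n, z < r. Since d = f and r < d, r < f. Since z < r, z < f. z = i, so i < f.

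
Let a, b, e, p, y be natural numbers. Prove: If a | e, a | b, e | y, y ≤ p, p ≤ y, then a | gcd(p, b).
y ≤ p and p ≤ y, so y = p. e | y, so e | p. Since a | e, a | p. a | b, so a | gcd(p, b).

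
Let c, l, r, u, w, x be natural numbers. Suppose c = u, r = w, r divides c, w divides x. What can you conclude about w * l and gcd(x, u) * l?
w * l divides gcd(x, u) * l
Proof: c = u and r divides c, hence r divides u. Since r = w, w divides u. w divides x, so w divides gcd(x, u). Then w * l divides gcd(x, u) * l.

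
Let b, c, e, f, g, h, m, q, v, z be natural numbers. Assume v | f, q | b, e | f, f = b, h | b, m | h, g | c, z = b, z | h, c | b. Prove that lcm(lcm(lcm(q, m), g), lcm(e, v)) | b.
Because z = b and z | h, b | h. Because h | b, h = b. m | h, so m | b. q | b, so lcm(q, m) | b. g | c and c | b, so g | b. lcm(q, m) | b, so lcm(lcm(q, m), g) | b. e | f and v | f, hence lcm(e, v) | f. Since f = b, lcm(e, v) | b. lcm(lcm(q, m), g) | b, so lcm(lcm(lcm(q, m), g), lcm(e, v)) | b.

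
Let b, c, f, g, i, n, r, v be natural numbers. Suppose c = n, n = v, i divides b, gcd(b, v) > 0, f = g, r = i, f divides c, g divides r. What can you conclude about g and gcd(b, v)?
g ≤ gcd(b, v)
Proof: r = i and g divides r, therefore g divides i. Because i divides b, g divides b. c = n and n = v, hence c = v. Because f = g and f divides c, g divides c. Since c = v, g divides v. Since g divides b, g divides gcd(b, v). Since gcd(b, v) > 0, g ≤ gcd(b, v).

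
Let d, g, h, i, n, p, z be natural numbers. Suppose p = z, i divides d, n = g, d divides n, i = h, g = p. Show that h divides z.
n = g and g = p, so n = p. Since p = z, n = z. i divides d and d divides n, thus i divides n. n = z, so i divides z. Since i = h, h divides z.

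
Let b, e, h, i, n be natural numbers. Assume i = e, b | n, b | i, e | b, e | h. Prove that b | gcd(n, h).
From i = e and b | i, b | e. From e | b, e = b. e | h, so b | h. Since b | n, b | gcd(n, h).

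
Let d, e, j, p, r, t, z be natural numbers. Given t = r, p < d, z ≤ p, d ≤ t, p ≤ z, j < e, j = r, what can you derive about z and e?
z < e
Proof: Because p ≤ z and z ≤ p, p = z. Since p < d, z < d. t = r and d ≤ t, therefore d ≤ r. From j = r and j < e, r < e. Since d ≤ r, d < e. z < d, so z < e.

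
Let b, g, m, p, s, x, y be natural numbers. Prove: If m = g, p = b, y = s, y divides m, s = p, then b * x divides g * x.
Since s = p and p = b, s = b. y = s and y divides m, therefore s divides m. Since m = g, s divides g. s = b, so b divides g. Then b * x divides g * x.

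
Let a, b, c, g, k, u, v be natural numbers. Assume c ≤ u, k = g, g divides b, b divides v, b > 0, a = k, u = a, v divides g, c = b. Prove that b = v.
g divides b and b > 0, therefore g ≤ b. u = a and a = k, therefore u = k. Since k = g, u = g. c = b and c ≤ u, thus b ≤ u. Since u = g, b ≤ g. Since g ≤ b, g = b. Since v divides g, v divides b. Since b divides v, v = b. Then b = v.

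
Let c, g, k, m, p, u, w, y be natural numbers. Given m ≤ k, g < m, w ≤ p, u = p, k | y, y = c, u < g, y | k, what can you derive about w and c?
w < c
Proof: From k | y and y | k, k = y. y = c, so k = c. Because g < m and m ≤ k, g < k. u < g, so u < k. u = p, so p < k. w ≤ p, so w < k. Because k = c, w < c.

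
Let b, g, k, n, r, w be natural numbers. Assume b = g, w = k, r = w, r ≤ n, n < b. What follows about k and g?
k < g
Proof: r = w and w = k, therefore r = k. r ≤ n and n < b, thus r < b. Since b = g, r < g. Since r = k, k < g.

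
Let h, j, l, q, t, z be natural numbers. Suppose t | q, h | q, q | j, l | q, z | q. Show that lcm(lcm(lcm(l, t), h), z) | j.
Because l | q and t | q, lcm(l, t) | q. h | q, so lcm(lcm(l, t), h) | q. Since z | q, lcm(lcm(lcm(l, t), h), z) | q. Since q | j, lcm(lcm(lcm(l, t), h), z) | j.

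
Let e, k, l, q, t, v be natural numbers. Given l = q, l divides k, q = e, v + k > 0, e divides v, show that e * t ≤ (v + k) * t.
l = q and l divides k, so q divides k. Because q = e, e divides k. e divides v, so e divides v + k. v + k > 0, so e ≤ v + k. By multiplying by a non-negative, e * t ≤ (v + k) * t.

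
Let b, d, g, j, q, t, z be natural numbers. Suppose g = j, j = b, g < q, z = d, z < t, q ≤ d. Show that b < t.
Because g = j and j = b, g = b. z = d and z < t, hence d < t. Since q ≤ d, q < t. Since g < q, g < t. g = b, so b < t.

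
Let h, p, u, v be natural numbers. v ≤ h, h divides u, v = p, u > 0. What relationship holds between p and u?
p ≤ u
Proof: From h divides u and u > 0, h ≤ u. Since v ≤ h, v ≤ u. Since v = p, p ≤ u.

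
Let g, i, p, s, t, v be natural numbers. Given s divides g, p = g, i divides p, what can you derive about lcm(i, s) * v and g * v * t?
lcm(i, s) * v divides g * v * t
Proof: p = g and i divides p, thus i divides g. Since s divides g, lcm(i, s) divides g. Then lcm(i, s) * v divides g * v. Then lcm(i, s) * v divides g * v * t.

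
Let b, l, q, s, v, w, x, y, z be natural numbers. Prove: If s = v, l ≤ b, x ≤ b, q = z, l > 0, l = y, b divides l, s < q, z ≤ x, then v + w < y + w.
Since q = z and s < q, s < z. Since s = v, v < z. b divides l and l > 0, so b ≤ l. l ≤ b, so b = l. l = y, so b = y. Since x ≤ b, x ≤ y. Since z ≤ x, z ≤ y. Since v < z, v < y. Then v + w < y + w.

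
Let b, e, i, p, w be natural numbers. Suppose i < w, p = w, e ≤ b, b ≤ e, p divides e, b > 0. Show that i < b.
From e ≤ b and b ≤ e, e = b. Since p divides e, p divides b. Since b > 0, p ≤ b. From p = w, w ≤ b. i < w, so i < b.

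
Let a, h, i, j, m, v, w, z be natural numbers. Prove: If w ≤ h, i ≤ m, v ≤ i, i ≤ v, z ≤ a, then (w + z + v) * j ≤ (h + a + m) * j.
Because i ≤ v and v ≤ i, i = v. i ≤ m, so v ≤ m. z ≤ a, so z + v ≤ a + m. w ≤ h, so w + z + v ≤ h + a + m. Then (w + z + v) * j ≤ (h + a + m) * j.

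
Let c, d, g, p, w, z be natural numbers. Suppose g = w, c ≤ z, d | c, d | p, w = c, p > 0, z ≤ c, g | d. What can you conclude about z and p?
z ≤ p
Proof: From g = w and w = c, g = c. g | d, so c | d. d | c, so d = c. c ≤ z and z ≤ c, therefore c = z. Since d = c, d = z. d | p and p > 0, thus d ≤ p. d = z, so z ≤ p.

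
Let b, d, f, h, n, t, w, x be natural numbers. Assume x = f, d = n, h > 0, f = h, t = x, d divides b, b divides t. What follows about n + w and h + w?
n + w ≤ h + w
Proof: d = n and d divides b, hence n divides b. From t = x and x = f, t = f. Since b divides t, b divides f. Since f = h, b divides h. Since n divides b, n divides h. h > 0, so n ≤ h. Then n + w ≤ h + w.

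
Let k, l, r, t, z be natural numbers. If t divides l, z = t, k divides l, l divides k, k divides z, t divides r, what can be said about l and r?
l divides r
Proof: k divides l and l divides k, hence k = l. Because k divides z, l divides z. Since z = t, l divides t. Since t divides l, t = l. t divides r, so l divides r.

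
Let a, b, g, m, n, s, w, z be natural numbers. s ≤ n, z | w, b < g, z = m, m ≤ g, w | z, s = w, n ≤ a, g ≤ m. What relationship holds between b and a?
b < a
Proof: m ≤ g and g ≤ m, thus m = g. z = m, so z = g. w | z and z | w, thus w = z. Since s = w and s ≤ n, w ≤ n. w = z, so z ≤ n. Because n ≤ a, z ≤ a. z = g, so g ≤ a. b < g, so b < a.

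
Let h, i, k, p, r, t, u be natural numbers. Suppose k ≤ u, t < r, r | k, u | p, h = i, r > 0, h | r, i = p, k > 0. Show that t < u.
r | k and k > 0, therefore r ≤ k. Since k ≤ u, r ≤ u. Since h = i and h | r, i | r. i = p, so p | r. From u | p, u | r. Since r > 0, u ≤ r. Since r ≤ u, r = u. Since t < r, t < u.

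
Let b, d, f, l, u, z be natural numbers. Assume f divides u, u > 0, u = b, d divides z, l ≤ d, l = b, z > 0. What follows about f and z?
f ≤ z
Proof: f divides u and u > 0, hence f ≤ u. u = b, so f ≤ b. l = b and l ≤ d, so b ≤ d. Since f ≤ b, f ≤ d. Because d divides z and z > 0, d ≤ z. f ≤ d, so f ≤ z.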